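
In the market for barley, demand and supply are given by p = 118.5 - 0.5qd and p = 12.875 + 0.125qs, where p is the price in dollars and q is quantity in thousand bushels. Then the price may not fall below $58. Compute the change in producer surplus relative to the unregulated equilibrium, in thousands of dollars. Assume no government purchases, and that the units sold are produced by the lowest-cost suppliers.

Rearranging demand gives qd = 237 - 2p; rearranging supply gives qs = 8p - 103. Equilibrium: 237 - 2p = 8p - 103, so 340 = 10p and p* = 34, q* = 169.
The floor of 58 is above the equilibrium price 34, so it binds.
At p = 58: qd = 237 - 2·58 = 121 and qs = 8·58 - 103 = 361.
Producer surplus without the control is ½ · (34 - 12.875) · 169 = 1785.0625.
With the floor, 121 units are sold at 58. The supply price at q = 121 is 28, so PS = ½ · [(58 - 12.875) + (58 - 28)] · 121 = 4545.0625.
Change in producer surplus = 4545.0625 - 1785.0625 = 2760.

2760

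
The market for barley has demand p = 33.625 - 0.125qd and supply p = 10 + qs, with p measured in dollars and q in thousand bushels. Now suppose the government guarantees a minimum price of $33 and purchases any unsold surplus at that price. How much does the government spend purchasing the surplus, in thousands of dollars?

Rearranging demand gives qd = 269 - 8p; rearranging supply gives qs = p - 10. Equilibrium: 269 - 8p = p - 10, so 279 = 9p and p* = 31, q* = 21.
Since 33 > 31, the floor is binding.
At p = 33: qd = 269 - 8·33 = 5 and qs = 33 - 10 = 23.
Surplus = qs - qd = 18.
Government expenditure = surplus × support price = 18 × 33 = 594.

594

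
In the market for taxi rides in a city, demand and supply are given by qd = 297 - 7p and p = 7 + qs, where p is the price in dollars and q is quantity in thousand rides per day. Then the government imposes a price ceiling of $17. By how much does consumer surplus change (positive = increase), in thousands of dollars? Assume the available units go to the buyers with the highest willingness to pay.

Rearranging supply gives qs = p - 7. Without the control the market clears where 297 - 7p = p - 7, i.e. p* = 38 and q* = 31.
Since 17 < 38, the ceiling is binding.
At p = 17: qd = 297 - 7·17 = 178 and qs = 17 - 7 = 10.
Consumer surplus without the control is ½ · (297/7 - 38) · 31 = 961/14.
With the ceiling, 10 units are sold at 17 (assume they go to the highest-value buyers). The demand price at q = 10 is 41, so CS = ½ · [(297/7 - 17) + (41 - 17)] · 10 = 1730/7.
Change in consumer surplus = 1730/7 - 961/14 = 178.5.

178.5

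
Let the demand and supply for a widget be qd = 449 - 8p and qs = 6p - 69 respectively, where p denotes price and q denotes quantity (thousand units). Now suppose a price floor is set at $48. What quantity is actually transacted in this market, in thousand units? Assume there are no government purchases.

65

Setting quantity demanded equal to quantity supplied, 449 - 8p = 6p - 69, gives p* = 37 and q* = 153.
Since 48 > 37, the floor is binding.
At p = 48: qd = 449 - 8·48 = 65 and qs = 6·48 - 69 = 219.
The quantity actually transacted is the short side, demand: 65.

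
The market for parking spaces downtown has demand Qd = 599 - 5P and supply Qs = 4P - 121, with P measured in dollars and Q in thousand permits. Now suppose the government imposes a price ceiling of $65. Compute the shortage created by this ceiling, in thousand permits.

135

Setting quantity demanded equal to quantity supplied, 599 - 5P = 4P - 121, gives P* = 80 and Q* = 199.
The ceiling of 65 is below the equilibrium price 80, so it binds.
At P = 65: Qd = 599 - 5·65 = 274 and Qs = 4·65 - 121 = 139.
Shortage = Qd - Qs = 274 - 139 = 135.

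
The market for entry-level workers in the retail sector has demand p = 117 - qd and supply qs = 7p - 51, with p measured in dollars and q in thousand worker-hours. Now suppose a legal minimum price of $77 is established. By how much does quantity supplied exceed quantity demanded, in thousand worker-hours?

448

Rearranging demand gives qd = 117 - p. In a free market, 117 - p = 7p - 51 gives the equilibrium p* = 21, q* = 96.
Since 77 > 21, the floor is binding.
At p = 77: qd = 117 - 77 = 40 and qs = 7·77 - 51 = 488.
Surplus = qs - qd = 488 - 40 = 448.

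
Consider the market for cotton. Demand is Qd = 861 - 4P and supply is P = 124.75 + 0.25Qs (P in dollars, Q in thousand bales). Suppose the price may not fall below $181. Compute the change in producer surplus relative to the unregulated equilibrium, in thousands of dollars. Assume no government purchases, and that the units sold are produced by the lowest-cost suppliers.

Rearranging supply gives Qs = 4P - 499. Setting quantity demanded equal to quantity supplied, 861 - 4P = 4P - 499, gives P* = 170 and Q* = 181.
Because the floor (181) lies above the market-clearing price, it is binding.
At P = 181: Qd = 861 - 4·181 = 137 and Qs = 4·181 - 499 = 225.
Producer surplus without the control is ½ · (170 - 124.75) · 181 = 4095.125.
With the floor, 137 units are sold at 181. The supply price at Q = 137 is 159, so PS = ½ · [(181 - 124.75) + (181 - 159)] · 137 = 5360.125.
Change in producer surplus = 5360.125 - 4095.125 = 1265.

1265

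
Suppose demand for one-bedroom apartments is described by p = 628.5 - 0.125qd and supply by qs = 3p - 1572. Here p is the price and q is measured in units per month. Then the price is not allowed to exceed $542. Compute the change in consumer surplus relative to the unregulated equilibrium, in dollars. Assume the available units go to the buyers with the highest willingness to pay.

Rearranging demand gives qd = 5028 - 8p. Without the control the market clears where 5028 - 8p = 3p - 1572, i.e. p* = 600 and q* = 228.
The ceiling of 542 is below the equilibrium price 600, so it binds.
At p = 542: qd = 5028 - 8·542 = 692 and qs = 3·542 - 1572 = 54.
Consumer surplus without the control is ½ · (628.5 - 600) · 228 = 3249.
With the ceiling, 54 units are sold at 542 (assume they go to the highest-value buyers). The demand price at q = 54 is 621.75, so CS = ½ · [(628.5 - 542) + (621.75 - 542)] · 54 = 4488.75.
Change in consumer surplus = 4488.75 - 3249 = 1239.75.

1239.75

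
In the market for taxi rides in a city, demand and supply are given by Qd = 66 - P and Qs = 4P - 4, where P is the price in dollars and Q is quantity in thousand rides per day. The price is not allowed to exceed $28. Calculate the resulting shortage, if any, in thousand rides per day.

Without the control the market clears where 66 - P = 4P - 4, i.e. P* = 14 and Q* = 52.
The ceiling of 28 is above the equilibrium price 14, so it is not binding; the market clears at P* = 14, Q* = 52.
Since the control does not bind, there is no shortage.

0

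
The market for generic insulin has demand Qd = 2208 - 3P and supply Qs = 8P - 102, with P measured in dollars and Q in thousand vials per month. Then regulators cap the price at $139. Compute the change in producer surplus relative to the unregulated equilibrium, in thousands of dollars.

Equilibrium: 2208 - 3P = 8P - 102, so 2310 = 11P and P* = 210, Q* = 1578.
Since 139 < 210, the ceiling is binding.
At P = 139: Qd = 2208 - 3·139 = 1791 and Qs = 8·139 - 102 = 1010.
Producer surplus without the control is ½ · (210 - 12.75) · 1578 = 155630.25.
With the ceiling, producers sell 1010 units at 139, so PS = ½ · (139 - 12.75) · 1010 = 63756.25.
Change in producer surplus = 63756.25 - 155630.25 = -91874.

-91874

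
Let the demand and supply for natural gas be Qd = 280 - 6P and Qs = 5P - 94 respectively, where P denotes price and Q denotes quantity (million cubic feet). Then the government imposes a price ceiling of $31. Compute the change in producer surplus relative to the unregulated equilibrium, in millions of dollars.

-205.5

Without the control the market clears where 280 - 6P = 5P - 94, i.e. P* = 34 and Q* = 76.
Because the ceiling (31) lies below the market-clearing price, it is binding.
At P = 31: Qd = 280 - 6·31 = 94 and Qs = 5·31 - 94 = 61.
Producer surplus without the control is ½ · (34 - 18.8) · 76 = 577.6.
With the ceiling, producers sell 61 units at 31, so PS = ½ · (31 - 18.8) · 61 = 372.1.
Change in producer surplus = 372.1 - 577.6 = -205.5.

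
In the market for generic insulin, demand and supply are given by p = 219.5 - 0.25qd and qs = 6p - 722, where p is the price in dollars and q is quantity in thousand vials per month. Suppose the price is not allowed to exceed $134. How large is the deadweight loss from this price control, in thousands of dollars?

5070

Rearranging demand gives qd = 878 - 4p. Without the control the market clears where 878 - 4p = 6p - 722, i.e. p* = 160 and q* = 238.
Because the ceiling (134) lies below the market-clearing price, it is binding.
At p = 134: qd = 878 - 4·134 = 342 and qs = 6·134 - 722 = 82.
Quantity traded falls to 82. At q = 82 the demand price is (878 - 82)/4 = 199 and the supply price is (722 + 82)/6 = 134.
Deadweight loss = ½ · (199 - 134) · (238 - 82) = ½ · 65 · 156 = 5070.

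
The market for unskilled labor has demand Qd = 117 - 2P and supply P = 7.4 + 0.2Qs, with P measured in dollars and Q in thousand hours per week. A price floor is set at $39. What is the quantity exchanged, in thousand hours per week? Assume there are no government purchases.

39

Rearranging supply gives Qs = 5P - 37. In a free market, 117 - 2P = 5P - 37 gives the equilibrium P* = 22, Q* = 73.
Since 39 > 22, the floor is binding.
At P = 39: Qd = 117 - 2·39 = 39 and Qs = 5·39 - 37 = 158.
The quantity actually transacted is the short side, demand: 39.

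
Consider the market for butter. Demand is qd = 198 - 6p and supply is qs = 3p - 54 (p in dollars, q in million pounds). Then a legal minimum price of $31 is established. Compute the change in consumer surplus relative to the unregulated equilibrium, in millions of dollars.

-63

In a free market, 198 - 6p = 3p - 54 gives the equilibrium p* = 28, q* = 30.
The floor of 31 is above the equilibrium price 28, so it binds.
At p = 31: qd = 198 - 6·31 = 12 and qs = 3·31 - 54 = 39.
Consumer surplus without the control is ½ · (33 - 28) · 30 = 75.
With the floor, consumers buy 12 units at 31, so CS = ½ · (33 - 31) · 12 = 12.
Change in consumer surplus = 12 - 75 = -63.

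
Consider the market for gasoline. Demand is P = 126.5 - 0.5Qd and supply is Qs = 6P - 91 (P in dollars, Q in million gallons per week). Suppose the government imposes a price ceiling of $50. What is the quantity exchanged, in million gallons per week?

167

Rearranging demand gives Qd = 253 - 2P. Without the control the market clears where 253 - 2P = 6P - 91, i.e. P* = 43 and Q* = 167.
The ceiling of 50 is above the equilibrium price 43, so it is not binding; the market clears at P* = 43, Q* = 167.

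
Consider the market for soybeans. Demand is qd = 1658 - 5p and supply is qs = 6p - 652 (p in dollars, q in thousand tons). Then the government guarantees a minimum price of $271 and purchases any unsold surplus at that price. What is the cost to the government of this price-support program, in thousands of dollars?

In a free market, 1658 - 5p = 6p - 652 gives the equilibrium p* = 210, q* = 608.
The floor of 271 is above the equilibrium price 210, so it binds.
At p = 271: qd = 1658 - 5·271 = 303 and qs = 6·271 - 652 = 974.
Surplus = qs - qd = 671.
Government expenditure = surplus × support price = 671 × 271 = 181841.

181841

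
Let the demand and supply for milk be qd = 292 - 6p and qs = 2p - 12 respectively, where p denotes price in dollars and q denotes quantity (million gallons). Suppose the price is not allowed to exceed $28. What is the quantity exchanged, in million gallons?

In a free market, 292 - 6p = 2p - 12 gives the equilibrium p* = 38, q* = 64.
The ceiling of 28 is below the equilibrium price 38, so it binds.
At p = 28: qd = 292 - 6·28 = 124 and qs = 2·28 - 12 = 44.
The quantity actually transacted is the short side, supply: 44.

44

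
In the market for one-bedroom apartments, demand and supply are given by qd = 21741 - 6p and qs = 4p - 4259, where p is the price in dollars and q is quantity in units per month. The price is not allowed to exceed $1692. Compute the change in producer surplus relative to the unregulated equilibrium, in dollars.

-3927100

In a free market, 21741 - 6p = 4p - 4259 gives the equilibrium p* = 2600, q* = 6141.
Since 1692 < 2600, the ceiling is binding.
At p = 1692: qd = 21741 - 6·1692 = 11589 and qs = 4·1692 - 4259 = 2509.
Producer surplus without the control is ½ · (2600 - 1064.75) · 6141 = 4713985.125.
With the ceiling, producers sell 2509 units at 1692, so PS = ½ · (1692 - 1064.75) · 2509 = 786885.125.
Change in producer surplus = 786885.125 - 4713985.125 = -3927100.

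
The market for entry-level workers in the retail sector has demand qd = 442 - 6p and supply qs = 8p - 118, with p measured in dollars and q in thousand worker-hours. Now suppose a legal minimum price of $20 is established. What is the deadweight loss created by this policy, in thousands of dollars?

0

Without the control the market clears where 442 - 6p = 8p - 118, i.e. p* = 40 and q* = 202.
Since 20 is below p* = 40, the floor does not bind and the free-market outcome prevails.
Since the control does not bind, no trades are prevented and deadweight loss is zero.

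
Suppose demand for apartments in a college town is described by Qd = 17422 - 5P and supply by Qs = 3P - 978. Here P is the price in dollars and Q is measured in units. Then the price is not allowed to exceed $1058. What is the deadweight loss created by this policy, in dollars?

Equilibrium: 17422 - 5P = 3P - 978, so 18400 = 8P and P* = 2300, Q* = 5922.
Since 1058 < 2300, the ceiling is binding.
At P = 1058: Qd = 17422 - 5·1058 = 12132 and Qs = 3·1058 - 978 = 2196.
Quantity traded falls to 2196. At Q = 2196 the demand price is (17422 - 2196)/5 = 3045.2 and the supply price is (978 + 2196)/3 = 1058.
Deadweight loss = ½ · (3045.2 - 1058) · (5922 - 2196) = ½ · 1987.2 · 3726 = 3702153.6.

3702153.6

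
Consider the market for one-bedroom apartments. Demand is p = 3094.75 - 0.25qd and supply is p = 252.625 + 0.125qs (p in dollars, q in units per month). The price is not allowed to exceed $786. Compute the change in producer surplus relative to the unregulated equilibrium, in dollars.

-2452122

Rearranging demand gives qd = 12379 - 4p; rearranging supply gives qs = 8p - 2021. In a free market, 12379 - 4p = 8p - 2021 gives the equilibrium p* = 1200, q* = 7579.
Since 786 < 1200, the ceiling is binding.
At p = 786: qd = 12379 - 4·786 = 9235 and qs = 8·786 - 2021 = 4267.
Producer surplus without the control is ½ · (1200 - 252.625) · 7579 = 3590077.5625.
With the ceiling, producers sell 4267 units at 786, so PS = ½ · (786 - 252.625) · 4267 = 1137955.5625.
Change in producer surplus = 1137955.5625 - 3590077.5625 = -2452122.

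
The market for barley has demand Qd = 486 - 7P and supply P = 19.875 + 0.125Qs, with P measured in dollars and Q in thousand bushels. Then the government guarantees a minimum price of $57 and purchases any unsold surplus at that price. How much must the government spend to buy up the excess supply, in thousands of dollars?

Rearranging supply gives Qs = 8P - 159. In a free market, 486 - 7P = 8P - 159 gives the equilibrium P* = 43, Q* = 185.
The floor of 57 is above the equilibrium price 43, so it binds.
At P = 57: Qd = 486 - 7·57 = 87 and Qs = 8·57 - 159 = 297.
Surplus = Qs - Qd = 210.
Government expenditure = surplus × support price = 210 × 57 = 11970.

11970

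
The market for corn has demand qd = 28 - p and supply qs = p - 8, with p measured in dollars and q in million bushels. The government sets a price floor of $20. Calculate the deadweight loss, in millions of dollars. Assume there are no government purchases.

In a free market, 28 - p = p - 8 gives the equilibrium p* = 18, q* = 10.
Since 20 > 18, the floor is binding.
At p = 20: qd = 28 - 20 = 8 and qs = 20 - 8 = 12.
Quantity traded falls to 8. At q = 8 the demand price is 28 - 8 = 20 and the supply price is 8 + 8 = 16.
Deadweight loss = ½ · (20 - 16) · (10 - 8) = ½ · 4 · 2 = 4.

4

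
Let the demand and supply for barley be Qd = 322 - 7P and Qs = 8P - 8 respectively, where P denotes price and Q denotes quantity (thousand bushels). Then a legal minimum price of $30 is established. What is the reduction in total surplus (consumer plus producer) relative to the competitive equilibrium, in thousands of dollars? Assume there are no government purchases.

Equilibrium: 322 - 7P = 8P - 8, so 330 = 15P and P* = 22, Q* = 168.
Because the floor (30) lies above the market-clearing price, it is binding.
At P = 30: Qd = 322 - 7·30 = 112 and Qs = 8·30 - 8 = 232.
Quantity traded falls to 112. At Q = 112 the demand price is (322 - 112)/7 = 30 and the supply price is (8 + 112)/8 = 15.
Deadweight loss = ½ · (30 - 15) · (168 - 112) = ½ · 15 · 56 = 420.

420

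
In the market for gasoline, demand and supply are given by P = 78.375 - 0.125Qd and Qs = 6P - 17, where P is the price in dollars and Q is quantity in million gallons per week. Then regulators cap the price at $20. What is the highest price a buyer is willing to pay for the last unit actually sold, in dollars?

65.5

Rearranging demand gives Qd = 627 - 8P. Equilibrium: 627 - 8P = 6P - 17, so 644 = 14P and P* = 46, Q* = 259.
Because the ceiling (20) lies below the market-clearing price, it is binding.
At P = 20: Qd = 627 - 8·20 = 467 and Qs = 6·20 - 17 = 103.
Only 103 units reach the market. On the demand curve, the marginal buyer's willingness to pay at Q = 103 is (627 - 103)/8 = 65.5.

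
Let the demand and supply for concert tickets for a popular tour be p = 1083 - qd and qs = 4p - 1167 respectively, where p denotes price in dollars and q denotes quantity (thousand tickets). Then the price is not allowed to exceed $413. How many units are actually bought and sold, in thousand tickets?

Rearranging demand gives qd = 1083 - p. In a free market, 1083 - p = 4p - 1167 gives the equilibrium p* = 450, q* = 633.
Since 413 < 450, the ceiling is binding.
At p = 413: qd = 1083 - 413 = 670 and qs = 4·413 - 1167 = 485.
The quantity actually transacted is the short side, supply: 485.

485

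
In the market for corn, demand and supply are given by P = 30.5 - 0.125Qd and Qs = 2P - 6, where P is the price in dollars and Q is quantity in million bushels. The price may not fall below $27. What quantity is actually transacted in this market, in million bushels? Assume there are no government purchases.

28

Rearranging demand gives Qd = 244 - 8P. In a free market, 244 - 8P = 2P - 6 gives the equilibrium P* = 25, Q* = 44.
Since 27 > 25, the floor is binding.
At P = 27: Qd = 244 - 8·27 = 28 and Qs = 2·27 - 6 = 48.
The quantity actually transacted is the short side, demand: 28.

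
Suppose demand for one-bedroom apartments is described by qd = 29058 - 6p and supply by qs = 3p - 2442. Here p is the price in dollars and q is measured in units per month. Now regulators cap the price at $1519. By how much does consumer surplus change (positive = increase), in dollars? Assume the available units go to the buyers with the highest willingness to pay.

Equilibrium: 29058 - 6p = 3p - 2442, so 31500 = 9p and p* = 3500, q* = 8058.
The ceiling of 1519 is below the equilibrium price 3500, so it binds.
At p = 1519: qd = 29058 - 6·1519 = 19944 and qs = 3·1519 - 2442 = 2115.
Consumer surplus without the control is ½ · (4843 - 3500) · 8058 = 5410947.
With the ceiling, 2115 units are sold at 1519 (assume they go to the highest-value buyers). The demand price at q = 2115 is 4490.5, so CS = ½ · [(4843 - 1519) + (4490.5 - 1519)] · 2115 = 6657491.25.
Change in consumer surplus = 6657491.25 - 5410947 = 1246544.25.

1246544.25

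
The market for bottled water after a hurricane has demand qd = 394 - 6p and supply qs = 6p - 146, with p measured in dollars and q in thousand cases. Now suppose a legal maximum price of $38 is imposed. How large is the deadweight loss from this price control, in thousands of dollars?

294

Equilibrium: 394 - 6p = 6p - 146, so 540 = 12p and p* = 45, q* = 124.
Since 38 < 45, the ceiling is binding.
At p = 38: qd = 394 - 6·38 = 166 and qs = 6·38 - 146 = 82.
Quantity traded falls to 82. At q = 82 the demand price is (394 - 82)/6 = 52 and the supply price is (146 + 82)/6 = 38.
Deadweight loss = ½ · (52 - 38) · (124 - 82) = ½ · 14 · 42 = 294.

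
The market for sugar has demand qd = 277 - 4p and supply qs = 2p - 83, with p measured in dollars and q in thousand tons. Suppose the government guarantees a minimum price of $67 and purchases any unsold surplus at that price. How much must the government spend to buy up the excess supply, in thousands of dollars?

2814

In a free market, 277 - 4p = 2p - 83 gives the equilibrium p* = 60, q* = 37.
Since 67 > 60, the floor is binding.
At p = 67: qd = 277 - 4·67 = 9 and qs = 2·67 - 83 = 51.
Surplus = qs - qd = 42.
Government expenditure = surplus × support price = 42 × 67 = 2814.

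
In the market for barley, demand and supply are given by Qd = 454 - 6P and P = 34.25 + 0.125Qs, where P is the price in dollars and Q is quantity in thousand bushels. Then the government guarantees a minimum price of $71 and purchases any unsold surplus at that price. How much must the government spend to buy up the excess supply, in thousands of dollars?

Rearranging supply gives Qs = 8P - 274. In a free market, 454 - 6P = 8P - 274 gives the equilibrium P* = 52, Q* = 142.
Because the floor (71) lies above the market-clearing price, it is binding.
At P = 71: Qd = 454 - 6·71 = 28 and Qs = 8·71 - 274 = 294.
Surplus = Qs - Qd = 266.
Government expenditure = surplus × support price = 266 × 71 = 18886.

18886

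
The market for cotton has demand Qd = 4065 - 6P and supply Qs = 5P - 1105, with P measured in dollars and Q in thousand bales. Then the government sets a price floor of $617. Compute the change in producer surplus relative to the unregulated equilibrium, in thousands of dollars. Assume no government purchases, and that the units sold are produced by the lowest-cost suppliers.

Without the control the market clears where 4065 - 6P = 5P - 1105, i.e. P* = 470 and Q* = 1245.
Because the floor (617) lies above the market-clearing price, it is binding.
At P = 617: Qd = 4065 - 6·617 = 363 and Qs = 5·617 - 1105 = 1980.
Producer surplus without the control is ½ · (470 - 221) · 1245 = 155002.5.
With the floor, 363 units are sold at 617. The supply price at Q = 363 is 293.6, so PS = ½ · [(617 - 221) + (617 - 293.6)] · 363 = 130571.1.
Change in producer surplus = 130571.1 - 155002.5 = -24431.4.

-24431.4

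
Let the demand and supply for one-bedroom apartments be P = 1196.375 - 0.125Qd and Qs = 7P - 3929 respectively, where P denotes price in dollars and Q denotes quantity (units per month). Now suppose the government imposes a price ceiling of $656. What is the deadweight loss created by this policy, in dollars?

Rearranging demand gives Qd = 9571 - 8P. Without the control the market clears where 9571 - 8P = 7P - 3929, i.e. P* = 900 and Q* = 2371.
Because the ceiling (656) lies below the market-clearing price, it is binding.
At P = 656: Qd = 9571 - 8·656 = 4323 and Qs = 7·656 - 3929 = 663.
Quantity traded falls to 663. At Q = 663 the demand price is (9571 - 663)/8 = 1113.5 and the supply price is (3929 + 663)/7 = 656.
Deadweight loss = ½ · (1113.5 - 656) · (2371 - 663) = ½ · 457.5 · 1708 = 390705.

390705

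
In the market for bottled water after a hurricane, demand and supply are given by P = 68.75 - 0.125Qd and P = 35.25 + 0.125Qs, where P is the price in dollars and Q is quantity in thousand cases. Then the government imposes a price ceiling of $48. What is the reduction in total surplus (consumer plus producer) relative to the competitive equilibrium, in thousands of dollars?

Rearranging demand gives Qd = 550 - 8P; rearranging supply gives Qs = 8P - 282. Equilibrium: 550 - 8P = 8P - 282, so 832 = 16P and P* = 52, Q* = 134.
Because the ceiling (48) lies below the market-clearing price, it is binding.
At P = 48: Qd = 550 - 8·48 = 166 and Qs = 8·48 - 282 = 102.
Quantity traded falls to 102. At Q = 102 the demand price is (550 - 102)/8 = 56 and the supply price is (282 + 102)/8 = 48.
Deadweight loss = ½ · (56 - 48) · (134 - 102) = ½ · 8 · 32 = 128.

128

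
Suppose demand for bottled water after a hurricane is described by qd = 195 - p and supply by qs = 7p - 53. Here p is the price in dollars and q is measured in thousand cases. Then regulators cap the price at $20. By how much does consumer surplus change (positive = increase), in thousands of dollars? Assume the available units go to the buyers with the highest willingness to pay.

In a free market, 195 - p = 7p - 53 gives the equilibrium p* = 31, q* = 164.
Because the ceiling (20) lies below the market-clearing price, it is binding.
At p = 20: qd = 195 - 20 = 175 and qs = 7·20 - 53 = 87.
Consumer surplus without the control is ½ · (195 - 31) · 164 = 13448.
With the ceiling, 87 units are sold at 20 (assume they go to the highest-value buyers). The demand price at q = 87 is 108, so CS = ½ · [(195 - 20) + (108 - 20)] · 87 = 11440.5.
Change in consumer surplus = 11440.5 - 13448 = -2007.5.

-2007.5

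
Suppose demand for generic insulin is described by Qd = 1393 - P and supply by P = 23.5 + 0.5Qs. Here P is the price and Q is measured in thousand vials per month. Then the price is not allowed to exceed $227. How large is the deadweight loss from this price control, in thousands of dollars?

192027

Rearranging supply gives Qs = 2P - 47. Setting quantity demanded equal to quantity supplied, 1393 - P = 2P - 47, gives P* = 480 and Q* = 913.
Because the ceiling (227) lies below the market-clearing price, it is binding.
At P = 227: Qd = 1393 - 227 = 1166 and Qs = 2·227 - 47 = 407.
Quantity traded falls to 407. At Q = 407 the demand price is 1393 - 407 = 986 and the supply price is (47 + 407)/2 = 227.
Deadweight loss = ½ · (986 - 227) · (913 - 407) = ½ · 759 · 506 = 192027.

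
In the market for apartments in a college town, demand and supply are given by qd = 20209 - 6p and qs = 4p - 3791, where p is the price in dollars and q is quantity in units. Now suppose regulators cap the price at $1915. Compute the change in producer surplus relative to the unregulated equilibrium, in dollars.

-2346915

In a free market, 20209 - 6p = 4p - 3791 gives the equilibrium p* = 2400, q* = 5809.
Because the ceiling (1915) lies below the market-clearing price, it is binding.
At p = 1915: qd = 20209 - 6·1915 = 8719 and qs = 4·1915 - 3791 = 3869.
Producer surplus without the control is ½ · (2400 - 947.75) · 5809 = 4218060.125.
With the ceiling, producers sell 3869 units at 1915, so PS = ½ · (1915 - 947.75) · 3869 = 1871145.125.
Change in producer surplus = 1871145.125 - 4218060.125 = -2346915.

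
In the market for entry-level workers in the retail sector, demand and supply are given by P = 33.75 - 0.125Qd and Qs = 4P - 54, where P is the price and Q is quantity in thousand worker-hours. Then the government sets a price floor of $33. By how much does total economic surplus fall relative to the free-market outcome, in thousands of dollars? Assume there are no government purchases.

432

Rearranging demand gives Qd = 270 - 8P. Equilibrium: 270 - 8P = 4P - 54, so 324 = 12P and P* = 27, Q* = 54.
Since 33 > 27, the floor is binding.
At P = 33: Qd = 270 - 8·33 = 6 and Qs = 4·33 - 54 = 78.
Quantity traded falls to 6. At Q = 6 the demand price is (270 - 6)/8 = 33 and the supply price is (54 + 6)/4 = 15.
Deadweight loss = ½ · (33 - 15) · (54 - 6) = ½ · 18 · 48 = 432.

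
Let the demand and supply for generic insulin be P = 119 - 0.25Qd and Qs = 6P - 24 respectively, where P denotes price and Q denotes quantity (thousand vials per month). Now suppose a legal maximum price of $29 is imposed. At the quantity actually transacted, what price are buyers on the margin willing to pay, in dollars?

81.5

Rearranging demand gives Qd = 476 - 4P. Setting quantity demanded equal to quantity supplied, 476 - 4P = 6P - 24, gives P* = 50 and Q* = 276.
Because the ceiling (29) lies below the market-clearing price, it is binding.
At P = 29: Qd = 476 - 4·29 = 360 and Qs = 6·29 - 24 = 150.
Only 150 units reach the market. On the demand curve, the marginal buyer's willingness to pay at Q = 150 is (476 - 150)/4 = 81.5.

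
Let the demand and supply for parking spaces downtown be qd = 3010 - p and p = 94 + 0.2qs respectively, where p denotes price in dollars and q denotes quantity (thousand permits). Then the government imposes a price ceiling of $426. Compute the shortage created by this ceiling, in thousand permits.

924

Rearranging supply gives qs = 5p - 470. Without the control the market clears where 3010 - p = 5p - 470, i.e. p* = 580 and q* = 2430.
Since 426 < 580, the ceiling is binding.
At p = 426: qd = 3010 - 426 = 2584 and qs = 5·426 - 470 = 1660.
Shortage = qd - qs = 2584 - 1660 = 924.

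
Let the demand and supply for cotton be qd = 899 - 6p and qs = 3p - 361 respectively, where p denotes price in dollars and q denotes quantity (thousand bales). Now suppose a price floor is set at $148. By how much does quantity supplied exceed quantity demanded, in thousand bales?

72

Without the control the market clears where 899 - 6p = 3p - 361, i.e. p* = 140 and q* = 59.
Because the floor (148) lies above the market-clearing price, it is binding.
At p = 148: qd = 899 - 6·148 = 11 and qs = 3·148 - 361 = 83.
Surplus = qs - qd = 83 - 11 = 72.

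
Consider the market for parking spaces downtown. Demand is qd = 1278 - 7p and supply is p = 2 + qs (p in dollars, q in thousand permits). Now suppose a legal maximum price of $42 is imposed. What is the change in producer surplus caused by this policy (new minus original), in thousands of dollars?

-11682

Rearranging supply gives qs = p - 2. Setting quantity demanded equal to quantity supplied, 1278 - 7p = p - 2, gives p* = 160 and q* = 158.
Because the ceiling (42) lies below the market-clearing price, it is binding.
At p = 42: qd = 1278 - 7·42 = 984 and qs = 42 - 2 = 40.
Producer surplus without the control is ½ · (160 - 2) · 158 = 12482.
With the ceiling, producers sell 40 units at 42, so PS = ½ · (42 - 2) · 40 = 800.
Change in producer surplus = 800 - 12482 = -11682.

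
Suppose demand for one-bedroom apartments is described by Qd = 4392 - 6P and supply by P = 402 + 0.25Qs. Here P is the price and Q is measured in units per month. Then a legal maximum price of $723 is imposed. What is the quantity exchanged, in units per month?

Rearranging supply gives Qs = 4P - 1608. Without the control the market clears where 4392 - 6P = 4P - 1608, i.e. P* = 600 and Q* = 792.
Since 723 is above P* = 600, the ceiling does not bind and the free-market outcome prevails.

792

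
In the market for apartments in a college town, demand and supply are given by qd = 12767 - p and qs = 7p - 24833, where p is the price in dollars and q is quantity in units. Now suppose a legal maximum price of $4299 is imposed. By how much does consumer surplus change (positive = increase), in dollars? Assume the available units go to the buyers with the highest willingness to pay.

-1830364.5

Equilibrium: 12767 - p = 7p - 24833, so 37600 = 8p and p* = 4700, q* = 8067.
Because the ceiling (4299) lies below the market-clearing price, it is binding.
At p = 4299: qd = 12767 - 4299 = 8468 and qs = 7·4299 - 24833 = 5260.
Consumer surplus without the control is ½ · (12767 - 4700) · 8067 = 32538244.5.
With the ceiling, 5260 units are sold at 4299 (assume they go to the highest-value buyers). The demand price at q = 5260 is 7507, so CS = ½ · [(12767 - 4299) + (7507 - 4299)] · 5260 = 30707880.
Change in consumer surplus = 30707880 - 32538244.5 = -1830364.5.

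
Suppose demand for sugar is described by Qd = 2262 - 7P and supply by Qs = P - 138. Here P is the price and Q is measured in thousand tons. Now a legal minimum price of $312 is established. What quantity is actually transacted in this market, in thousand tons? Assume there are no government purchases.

In a free market, 2262 - 7P = P - 138 gives the equilibrium P* = 300, Q* = 162.
Because the floor (312) lies above the market-clearing price, it is binding.
At P = 312: Qd = 2262 - 7·312 = 78 and Qs = 312 - 138 = 174.
The quantity actually transacted is the short side, demand: 78.

78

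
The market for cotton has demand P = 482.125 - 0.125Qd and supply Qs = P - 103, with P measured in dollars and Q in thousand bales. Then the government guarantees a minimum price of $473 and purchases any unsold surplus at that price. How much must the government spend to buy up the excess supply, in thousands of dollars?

140481

Rearranging demand gives Qd = 3857 - 8P. Equilibrium: 3857 - 8P = P - 103, so 3960 = 9P and P* = 440, Q* = 337.
Because the floor (473) lies above the market-clearing price, it is binding.
At P = 473: Qd = 3857 - 8·473 = 73 and Qs = 473 - 103 = 370.
Surplus = Qs - Qd = 297.
Government expenditure = surplus × support price = 297 × 473 = 140481.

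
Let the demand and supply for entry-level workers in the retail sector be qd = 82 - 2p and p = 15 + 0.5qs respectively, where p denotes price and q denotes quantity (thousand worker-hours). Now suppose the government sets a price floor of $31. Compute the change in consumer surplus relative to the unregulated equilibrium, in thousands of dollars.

-69

Rearranging supply gives qs = 2p - 30. Setting quantity demanded equal to quantity supplied, 82 - 2p = 2p - 30, gives p* = 28 and q* = 26.
Since 31 > 28, the floor is binding.
At p = 31: qd = 82 - 2·31 = 20 and qs = 2·31 - 30 = 32.
Consumer surplus without the control is ½ · (41 - 28) · 26 = 169.
With the floor, consumers buy 20 units at 31, so CS = ½ · (41 - 31) · 20 = 100.
Change in consumer surplus = 100 - 169 = -69.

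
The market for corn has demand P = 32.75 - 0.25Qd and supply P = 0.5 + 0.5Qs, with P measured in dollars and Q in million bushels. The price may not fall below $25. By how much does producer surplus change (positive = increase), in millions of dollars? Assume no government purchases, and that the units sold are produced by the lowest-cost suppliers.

Rearranging demand gives Qd = 131 - 4P; rearranging supply gives Qs = 2P - 1. In a free market, 131 - 4P = 2P - 1 gives the equilibrium P* = 22, Q* = 43.
The floor of 25 is above the equilibrium price 22, so it binds.
At P = 25: Qd = 131 - 4·25 = 31 and Qs = 2·25 - 1 = 49.
Producer surplus without the control is ½ · (22 - 0.5) · 43 = 462.25.
With the floor, 31 units are sold at 25. The supply price at Q = 31 is 16, so PS = ½ · [(25 - 0.5) + (25 - 16)] · 31 = 519.25.
Change in producer surplus = 519.25 - 462.25 = 57.

57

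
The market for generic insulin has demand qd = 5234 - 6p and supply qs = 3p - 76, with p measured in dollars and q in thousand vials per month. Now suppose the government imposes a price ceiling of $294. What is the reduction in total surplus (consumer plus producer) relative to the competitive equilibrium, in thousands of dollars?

197136

Equilibrium: 5234 - 6p = 3p - 76, so 5310 = 9p and p* = 590, q* = 1694.
The ceiling of 294 is below the equilibrium price 590, so it binds.
At p = 294: qd = 5234 - 6·294 = 3470 and qs = 3·294 - 76 = 806.
Quantity traded falls to 806. At q = 806 the demand price is (5234 - 806)/6 = 738 and the supply price is (76 + 806)/3 = 294.
Deadweight loss = ½ · (738 - 294) · (1694 - 806) = ½ · 444 · 888 = 197136.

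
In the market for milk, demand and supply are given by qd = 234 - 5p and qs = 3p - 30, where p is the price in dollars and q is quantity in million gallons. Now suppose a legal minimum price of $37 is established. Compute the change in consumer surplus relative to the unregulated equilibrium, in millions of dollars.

-236

Setting quantity demanded equal to quantity supplied, 234 - 5p = 3p - 30, gives p* = 33 and q* = 69.
The floor of 37 is above the equilibrium price 33, so it binds.
At p = 37: qd = 234 - 5·37 = 49 and qs = 3·37 - 30 = 81.
Consumer surplus without the control is ½ · (46.8 - 33) · 69 = 476.1.
With the floor, consumers buy 49 units at 37, so CS = ½ · (46.8 - 37) · 49 = 240.1.
Change in consumer surplus = 240.1 - 476.1 = -236.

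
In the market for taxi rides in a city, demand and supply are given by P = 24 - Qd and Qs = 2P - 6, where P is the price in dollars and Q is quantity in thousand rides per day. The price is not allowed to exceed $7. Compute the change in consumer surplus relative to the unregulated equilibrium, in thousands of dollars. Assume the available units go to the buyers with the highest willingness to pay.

6

Rearranging demand gives Qd = 24 - P. In a free market, 24 - P = 2P - 6 gives the equilibrium P* = 10, Q* = 14.
Since 7 < 10, the ceiling is binding.
At P = 7: Qd = 24 - 7 = 17 and Qs = 2·7 - 6 = 8.
Consumer surplus without the control is ½ · (24 - 10) · 14 = 98.
With the ceiling, 8 units are sold at 7 (assume they go to the highest-value buyers). The demand price at Q = 8 is 16, so CS = ½ · [(24 - 7) + (16 - 7)] · 8 = 104.
Change in consumer surplus = 104 - 98 = 6.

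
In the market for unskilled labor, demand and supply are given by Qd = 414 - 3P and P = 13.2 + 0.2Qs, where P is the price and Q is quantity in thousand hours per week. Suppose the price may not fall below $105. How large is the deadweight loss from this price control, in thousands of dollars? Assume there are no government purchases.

Rearranging supply gives Qs = 5P - 66. In a free market, 414 - 3P = 5P - 66 gives the equilibrium P* = 60, Q* = 234.
Since 105 > 60, the floor is binding.
At P = 105: Qd = 414 - 3·105 = 99 and Qs = 5·105 - 66 = 459.
Quantity traded falls to 99. At Q = 99 the demand price is (414 - 99)/3 = 105 and the supply price is (66 + 99)/5 = 33.
Deadweight loss = ½ · (105 - 33) · (234 - 99) = ½ · 72 · 135 = 4860.

4860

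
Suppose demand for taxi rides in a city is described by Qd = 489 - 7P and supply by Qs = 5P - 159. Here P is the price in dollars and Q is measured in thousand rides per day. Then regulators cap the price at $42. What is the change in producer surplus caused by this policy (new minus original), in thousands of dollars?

In a free market, 489 - 7P = 5P - 159 gives the equilibrium P* = 54, Q* = 111.
Since 42 < 54, the ceiling is binding.
At P = 42: Qd = 489 - 7·42 = 195 and Qs = 5·42 - 159 = 51.
Producer surplus without the control is ½ · (54 - 31.8) · 111 = 1232.1.
With the ceiling, producers sell 51 units at 42, so PS = ½ · (42 - 31.8) · 51 = 260.1.
Change in producer surplus = 260.1 - 1232.1 = -972.

-972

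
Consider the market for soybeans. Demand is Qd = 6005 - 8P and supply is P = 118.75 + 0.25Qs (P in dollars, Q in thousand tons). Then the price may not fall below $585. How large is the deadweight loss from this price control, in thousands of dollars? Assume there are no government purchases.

Rearranging supply gives Qs = 4P - 475. In a free market, 6005 - 8P = 4P - 475 gives the equilibrium P* = 540, Q* = 1685.
Since 585 > 540, the floor is binding.
At P = 585: Qd = 6005 - 8·585 = 1325 and Qs = 4·585 - 475 = 1865.
Quantity traded falls to 1325. At Q = 1325 the demand price is (6005 - 1325)/8 = 585 and the supply price is (475 + 1325)/4 = 450.
Deadweight loss = ½ · (585 - 450) · (1685 - 1325) = ½ · 135 · 360 = 24300.

24300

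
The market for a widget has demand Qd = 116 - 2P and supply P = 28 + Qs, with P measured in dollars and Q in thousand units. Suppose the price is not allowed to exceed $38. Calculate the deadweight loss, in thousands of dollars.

75

Rearranging supply gives Qs = P - 28. In a free market, 116 - 2P = P - 28 gives the equilibrium P* = 48, Q* = 20.
Because the ceiling (38) lies below the market-clearing price, it is binding.
At P = 38: Qd = 116 - 2·38 = 40 and Qs = 38 - 28 = 10.
Quantity traded falls to 10. At Q = 10 the demand price is (116 - 10)/2 = 53 and the supply price is 28 + 10 = 38.
Deadweight loss = ½ · (53 - 38) · (20 - 10) = ½ · 15 · 10 = 75.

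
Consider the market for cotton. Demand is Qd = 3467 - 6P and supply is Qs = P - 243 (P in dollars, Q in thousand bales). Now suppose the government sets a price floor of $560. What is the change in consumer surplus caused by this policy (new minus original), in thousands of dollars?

In a free market, 3467 - 6P = P - 243 gives the equilibrium P* = 530, Q* = 287.
Because the floor (560) lies above the market-clearing price, it is binding.
At P = 560: Qd = 3467 - 6·560 = 107 and Qs = 560 - 243 = 317.
Consumer surplus without the control is ½ · (3467/6 - 530) · 287 = 82369/12.
With the floor, consumers buy 107 units at 560, so CS = ½ · (3467/6 - 560) · 107 = 11449/12.
Change in consumer surplus = 11449/12 - 82369/12 = -5910.

-5910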